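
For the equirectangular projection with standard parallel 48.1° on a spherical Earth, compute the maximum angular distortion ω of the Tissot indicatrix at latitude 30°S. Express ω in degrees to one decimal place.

14.8°

With standard parallel φ₀ = 48.1°, the equirectangular projection gives x = Rλ cos φ₀, y = Rφ, so h = 1 and k = cos 48.1° / cos φ.
At 30°: h = 1.000, k = 0.7711; principal scales a = 1.000, b = 0.7711.
sin(ω/2) = (a − b)/(a + b) = 0.2289/1.771 = 0.1292, so ω = 2 arcsin(0.1292) ≈ 14.8°.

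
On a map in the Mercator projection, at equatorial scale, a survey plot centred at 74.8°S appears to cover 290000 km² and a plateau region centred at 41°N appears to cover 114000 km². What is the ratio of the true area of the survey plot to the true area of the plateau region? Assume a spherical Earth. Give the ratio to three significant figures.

Since Mercator area scale is 1/cos²φ, the true area equals the apparent area multiplied by cos²φ.
True area of survey plot: 290000 × cos²(74.8°) = 290000 × 0.06874 = 19940 km².
True area of plateau region: 114000 × cos²(41°) = 114000 × 0.5696 = 64930 km².
Ratio = 19940 / 64930 ≈ 0.307.

0.307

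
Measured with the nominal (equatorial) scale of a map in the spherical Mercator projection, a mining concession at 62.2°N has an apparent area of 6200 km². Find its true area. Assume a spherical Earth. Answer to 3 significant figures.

1350 km²

Mercator is conformal, so the point scale is isotropic: h = k = sec φ = 1/cos φ.
Areal scale = k² = sec²φ = 1/cos²(62.2°) = 1/0.4664² = 4.597.
True area = apparent / (areal scale) = 6200 / 4.597 ≈ 1350 km².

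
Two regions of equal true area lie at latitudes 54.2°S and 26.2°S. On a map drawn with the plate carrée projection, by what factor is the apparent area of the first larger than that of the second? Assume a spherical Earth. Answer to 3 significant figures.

Plate carrée maps x = Rλ, y = Rφ. The meridian scale is h = 1 and the parallel scale is k = 1/cos φ = sec φ.
Areal scale at 54.2°: h·k = 1.000 × 1.710 = 1.710.
Areal scale at 26.2°: h·k = 1.000 × 1.115 = 1.115.
Ratio = 1.710/1.115 ≈ 1.53.

1.53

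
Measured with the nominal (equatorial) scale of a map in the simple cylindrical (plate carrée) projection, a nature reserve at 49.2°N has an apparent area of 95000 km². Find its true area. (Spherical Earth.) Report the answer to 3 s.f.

62100 km²

Plate carrée maps x = Rλ, y = Rφ. The meridian scale is h = 1 and the parallel scale is k = 1/cos φ = sec φ.
Areal scale = h·k = 1 × sec φ; at 49.2°, h = 1.000, k = 1.530, so h·k = 1.530.
True area = apparent / (areal scale) = 95000 / 1.530 ≈ 62100 km².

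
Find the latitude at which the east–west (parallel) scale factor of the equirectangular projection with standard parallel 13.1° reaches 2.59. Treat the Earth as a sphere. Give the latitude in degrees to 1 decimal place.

The equidistant cylindrical projection with φ₀ = 13.1° has h = 1 (meridians true) and k = cos φ₀ / cos φ along parallels.
k = cos φ₀ / cos φ = 2.59  ⇒  cos φ = cos 13.1° / 2.59 = 0.3761.
φ = arccos(0.3761) ≈ 67.9°.

67.9°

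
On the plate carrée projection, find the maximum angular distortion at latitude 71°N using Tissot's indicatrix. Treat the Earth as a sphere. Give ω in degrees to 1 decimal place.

61.2°

Plate carrée maps x = Rλ, y = Rφ. The meridian scale is h = 1 and the parallel scale is k = 1/cos φ = sec φ.
At 71°: h = 1.000, k = 3.072; principal scales a = 3.072, b = 1.000.
sin(ω/2) = (a − b)/(a + b) = 2.072/4.072 = 0.5088, so ω = 2 arcsin(0.5088) ≈ 61.2°.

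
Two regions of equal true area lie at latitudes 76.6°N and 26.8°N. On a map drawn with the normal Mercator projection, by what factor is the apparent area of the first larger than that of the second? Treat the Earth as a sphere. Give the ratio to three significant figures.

On Mercator, area is exaggerated by sec²φ = 1/cos²φ.
At 76.6°: sec²(76.6°) = 1/0.2317² = 18.62.
At 26.8°: sec²(26.8°) = 1/0.8926² = 1.255.
Ratio = 18.62/1.255 = cos²(26.8°)/cos²(76.6°) ≈ 14.8.

14.8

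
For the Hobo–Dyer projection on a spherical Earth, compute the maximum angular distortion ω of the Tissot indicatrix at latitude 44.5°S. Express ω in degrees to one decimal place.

12.2°

Hobo–Dyer is a cylindrical equal-area projection with standard parallels at ±37.5°. A cylindrical equal-area projection with standard parallel φ₀ has meridian scale h = cos φ / cos φ₀ and parallel scale k = cos φ₀ / cos φ (so areas are preserved, h·k = 1).
At 44.5°: h = 0.8990, k = 1.112; principal scales a = 1.112, b = 0.8990.
sin(ω/2) = (a − b)/(a + b) = 0.2133/2.011 = 0.1060, so ω = 2 arcsin(0.1060) ≈ 12.2°.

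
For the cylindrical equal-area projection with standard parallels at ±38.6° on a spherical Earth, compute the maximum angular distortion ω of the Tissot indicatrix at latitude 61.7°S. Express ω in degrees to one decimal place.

Cylindrical equal-area (φ₀ = 38.6°): h = cos φ / cos 38.6° along meridians, k = cos 38.6° / cos φ along parallels; h·k = 1.
At 61.7°: h = 0.6066, k = 1.648; principal scales a = 1.648, b = 0.6066.
sin(ω/2) = (a − b)/(a + b) = 1.042/2.255 = 0.4620, so ω = 2 arcsin(0.4620) ≈ 55.0°.

55.0°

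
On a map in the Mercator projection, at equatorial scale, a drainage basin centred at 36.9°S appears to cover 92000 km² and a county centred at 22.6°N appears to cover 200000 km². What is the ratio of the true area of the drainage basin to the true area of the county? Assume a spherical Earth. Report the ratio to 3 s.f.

Mercator's areal exaggeration is sec²φ; hence true area = (apparent area) · cos²φ.
True area of drainage basin: 92000 × cos²(36.9°) = 92000 × 0.6395 = 58830 km².
True area of county: 200000 × cos²(22.6°) = 200000 × 0.8523 = 170500 km².
Ratio = 58830 / 170500 ≈ 0.345.

0.345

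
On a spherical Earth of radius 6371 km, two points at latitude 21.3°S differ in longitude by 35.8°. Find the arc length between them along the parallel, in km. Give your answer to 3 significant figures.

Arc length along a parallel = R cos φ · Δλ (with Δλ in radians).
= 6371 × cos 21.3° × (35.8° × π/180) = 6371 × 0.9317 × 0.6248 ≈ 3710 km.

3710 km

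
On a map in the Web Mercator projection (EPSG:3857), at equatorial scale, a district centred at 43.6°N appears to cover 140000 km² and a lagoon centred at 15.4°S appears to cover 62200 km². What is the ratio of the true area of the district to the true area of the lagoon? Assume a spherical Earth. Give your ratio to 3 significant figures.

Since Mercator area scale is 1/cos²φ, the true area equals the apparent area multiplied by cos²φ.
True area of district: 140000 × cos²(43.6°) = 140000 × 0.5244 = 73420 km².
True area of lagoon: 62200 × cos²(15.4°) = 62200 × 0.9295 = 57810 km².
Ratio = 73420 / 57810 ≈ 1.27.

1.27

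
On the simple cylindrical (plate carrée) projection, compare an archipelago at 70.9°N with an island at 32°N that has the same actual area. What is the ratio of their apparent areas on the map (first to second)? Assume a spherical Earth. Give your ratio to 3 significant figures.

2.59

For the equirectangular projection with φ₀ = 0 (plate carrée), h = 1 along meridians and k = sec φ along parallels.
Areal scale at 70.9°: h·k = 1.000 × 3.056 = 3.056.
Areal scale at 32°: h·k = 1.000 × 1.179 = 1.179.
Ratio = 3.056/1.179 ≈ 2.59.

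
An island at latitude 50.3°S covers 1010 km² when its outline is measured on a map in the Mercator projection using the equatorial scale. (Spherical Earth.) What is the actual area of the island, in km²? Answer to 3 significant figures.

412 km²

The Mercator projection is conformal; its linear scale factor is the same in every direction and equals sec φ = 1/cos φ.
Areal scale = k² = sec²φ = 1/cos²(50.3°) = 1/0.6388² = 2.451.
True area = apparent / (areal scale) = 1010 / 2.451 ≈ 412 km².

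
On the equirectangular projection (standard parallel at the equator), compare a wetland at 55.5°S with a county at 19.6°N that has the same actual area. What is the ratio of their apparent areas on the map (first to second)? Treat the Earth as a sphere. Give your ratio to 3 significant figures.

1.66

Plate carrée maps x = Rλ, y = Rφ. The meridian scale is h = 1 and the parallel scale is k = 1/cos φ = sec φ.
Areal scale at 55.5°: h·k = 1.000 × 1.766 = 1.766.
Areal scale at 19.6°: h·k = 1.000 × 1.062 = 1.062.
Ratio = 1.766/1.062 ≈ 1.66.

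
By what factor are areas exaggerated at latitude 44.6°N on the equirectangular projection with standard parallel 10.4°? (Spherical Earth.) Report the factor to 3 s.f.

1.38

The equidistant cylindrical projection with φ₀ = 10.4° has h = 1 (meridians true) and k = cos φ₀ / cos φ along parallels.
Areal scale = h·k = 1 × cos φ₀ / cos φ; at 44.6°, h = 1.000, k = 1.381, so h·k = 1.381.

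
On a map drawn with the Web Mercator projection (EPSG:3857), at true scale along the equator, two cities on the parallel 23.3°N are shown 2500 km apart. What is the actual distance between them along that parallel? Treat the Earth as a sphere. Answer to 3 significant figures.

The Mercator projection is conformal; its linear scale factor is the same in every direction and equals sec φ = 1/cos φ.
Along the parallel at 23.3°, map distances are exaggerated by k = sec 23.3° = 1.089.
True distance = 2500 / 1.089 = 2500 × cos 23.3° ≈ 2300 km.

2300 km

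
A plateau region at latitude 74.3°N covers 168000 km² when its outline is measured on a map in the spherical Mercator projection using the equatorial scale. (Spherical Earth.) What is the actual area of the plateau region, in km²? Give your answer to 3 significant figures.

The Mercator projection is conformal; its linear scale factor is the same in every direction and equals sec φ = 1/cos φ.
Areal scale = k² = sec²φ = 1/cos²(74.3°) = 1/0.2706² = 13.66.
True area = apparent / (areal scale) = 168000 / 13.66 ≈ 12300 km².

12300 km²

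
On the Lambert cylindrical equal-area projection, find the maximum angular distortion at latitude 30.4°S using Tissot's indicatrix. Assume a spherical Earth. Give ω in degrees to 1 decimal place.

The Lambert cylindrical equal-area projection is the cylindrical equal-area projection with its standard parallel at the equator (φ₀ = 0). A cylindrical equal-area projection with standard parallel φ₀ has meridian scale h = cos φ / cos φ₀ and parallel scale k = cos φ₀ / cos φ (so areas are preserved, h·k = 1).
At 30.4°: h = 0.8625, k = 1.159; principal scales a = 1.159, b = 0.8625.
sin(ω/2) = (a − b)/(a + b) = 0.2969/2.022 = 0.1468, so ω = 2 arcsin(0.1468) ≈ 16.9°.

16.9°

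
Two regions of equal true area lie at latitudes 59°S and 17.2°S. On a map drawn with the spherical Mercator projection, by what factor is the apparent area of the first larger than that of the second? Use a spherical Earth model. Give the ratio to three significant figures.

On Mercator, area is exaggerated by sec²φ = 1/cos²φ.
At 59°: sec²(59°) = 1/0.5150² = 3.770.
At 17.2°: sec²(17.2°) = 1/0.9553² = 1.096.
Ratio = 3.770/1.096 = cos²(17.2°)/cos²(59°) ≈ 3.44.

3.44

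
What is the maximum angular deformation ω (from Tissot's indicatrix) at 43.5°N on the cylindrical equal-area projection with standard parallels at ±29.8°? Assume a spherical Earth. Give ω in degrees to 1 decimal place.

Cylindrical equal-area (φ₀ = 29.8°): h = cos φ / cos 29.8° along meridians, k = cos 29.8° / cos φ along parallels; h·k = 1.
At 43.5°: h = 0.8359, k = 1.196; principal scales a = 1.196, b = 0.8359.
sin(ω/2) = (a − b)/(a + b) = 0.3604/2.032 = 0.1773, so ω = 2 arcsin(0.1773) ≈ 20.4°.

20.4°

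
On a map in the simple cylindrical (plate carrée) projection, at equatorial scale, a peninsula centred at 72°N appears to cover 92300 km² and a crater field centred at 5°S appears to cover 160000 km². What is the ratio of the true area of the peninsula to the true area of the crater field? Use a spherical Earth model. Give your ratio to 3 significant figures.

Plate carrée has h = 1 and k = sec φ, giving areal scale sec φ; true area = (apparent area) · cos φ.
True area of peninsula: 92300 × cos(72°) = 92300 × 0.3090 = 28520 km².
True area of crater field: 160000 × cos(5°) = 160000 × 0.9962 = 159400 km².
Ratio = 28520 / 159400 ≈ 0.179.

0.179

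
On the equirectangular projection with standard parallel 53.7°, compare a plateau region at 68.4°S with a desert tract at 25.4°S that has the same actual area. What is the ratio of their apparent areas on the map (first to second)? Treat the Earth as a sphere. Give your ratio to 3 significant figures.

2.45

With standard parallel φ₀ = 53.7°, the equirectangular projection gives x = Rλ cos φ₀, y = Rφ, so h = 1 and k = cos 53.7° / cos φ.
Areal scale at 68.4°: h·k = 1.000 × 1.608 = 1.608.
Areal scale at 25.4°: h·k = 1.000 × 0.6554 = 0.6554.
Ratio = 1.608/0.6554 ≈ 2.45.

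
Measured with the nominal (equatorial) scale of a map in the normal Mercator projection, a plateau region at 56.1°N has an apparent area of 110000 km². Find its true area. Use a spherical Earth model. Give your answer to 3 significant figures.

Mercator is conformal, so the point scale is isotropic: h = k = sec φ = 1/cos φ.
Areal scale = k² = sec²φ = 1/cos²(56.1°) = 1/0.5577² = 3.215.
True area = apparent / (areal scale) = 110000 / 3.215 ≈ 34200 km².

34200 km²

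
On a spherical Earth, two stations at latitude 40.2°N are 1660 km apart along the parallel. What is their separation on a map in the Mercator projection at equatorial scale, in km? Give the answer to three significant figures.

2170 km

Mercator is conformal, so the point scale is isotropic: h = k = sec φ = 1/cos φ.
Along the parallel, k = sec 40.2° = 1/0.7638 = 1.309.
Map distance = 1660 × 1.309 ≈ 2170 km.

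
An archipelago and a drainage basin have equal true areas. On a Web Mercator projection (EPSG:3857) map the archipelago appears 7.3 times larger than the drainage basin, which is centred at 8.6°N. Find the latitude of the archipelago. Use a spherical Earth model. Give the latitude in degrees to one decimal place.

On Mercator, (apparent₁)/(apparent₂) = sec²φ₁ / sec²φ₂ when true areas are equal.
cos²φ₂ / cos²φ₁ = 7.3  ⇒  cos φ₁ = cos 8.6° / √7.3 = 0.9888/2.702 = 0.3660.
φ₁ = arccos(0.3660) ≈ 68.5°.

68.5°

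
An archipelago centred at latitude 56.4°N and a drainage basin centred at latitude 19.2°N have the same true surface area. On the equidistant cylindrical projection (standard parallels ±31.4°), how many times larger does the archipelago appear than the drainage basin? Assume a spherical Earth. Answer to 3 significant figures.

In the equirectangular projection with standard parallel φ₀ = 31.4° (x = Rλ cos φ₀, y = Rφ), meridians are true-scale (h = 1) and the parallel scale is k = cos φ₀ / cos φ.
Areal scale at 56.4°: h·k = 1.000 × 1.542 = 1.542.
Areal scale at 19.2°: h·k = 1.000 × 0.9038 = 0.9038.
Ratio = 1.542/0.9038 ≈ 1.71.

1.71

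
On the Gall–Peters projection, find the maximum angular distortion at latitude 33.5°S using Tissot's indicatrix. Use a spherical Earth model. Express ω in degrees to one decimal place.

The Gall–Peters projection is cylindrical equal-area with φ₀ = 45°. A cylindrical equal-area projection with standard parallel φ₀ has meridian scale h = cos φ / cos φ₀ and parallel scale k = cos φ₀ / cos φ (so areas are preserved, h·k = 1).
At 33.5°: h = 1.179, k = 0.8480; principal scales a = 1.179, b = 0.8480.
sin(ω/2) = (a − b)/(a + b) = 0.3313/2.027 = 0.1634, so ω = 2 arcsin(0.1634) ≈ 18.8°.

18.8°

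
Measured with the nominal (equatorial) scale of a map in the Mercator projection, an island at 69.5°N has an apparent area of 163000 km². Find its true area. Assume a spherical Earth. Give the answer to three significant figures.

The Mercator projection is conformal; its linear scale factor is the same in every direction and equals sec φ = 1/cos φ.
Areal scale = k² = sec²φ = 1/cos²(69.5°) = 1/0.3502² = 8.154.
True area = apparent / (areal scale) = 163000 / 8.154 ≈ 20000 km².

20000 km²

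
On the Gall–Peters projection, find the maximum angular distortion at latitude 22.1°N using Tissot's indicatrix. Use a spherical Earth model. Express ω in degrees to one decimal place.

Gall–Peters is a cylindrical equal-area projection with standard parallels at ±45°. For cylindrical equal-area with standard parallel φ₀, h = cos φ / cos φ₀ and k = cos φ₀ / cos φ, so h·k = 1.
At 22.1°: h = 1.310, k = 0.7632; principal scales a = 1.310, b = 0.7632.
sin(ω/2) = (a − b)/(a + b) = 0.5471/2.073 = 0.2639, so ω = 2 arcsin(0.2639) ≈ 30.6°.

30.6°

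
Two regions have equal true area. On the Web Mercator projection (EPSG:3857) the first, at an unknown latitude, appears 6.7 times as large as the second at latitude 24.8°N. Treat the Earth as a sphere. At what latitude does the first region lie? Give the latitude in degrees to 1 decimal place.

69.5°

On Mercator, (apparent₁)/(apparent₂) = sec²φ₁ / sec²φ₂ when true areas are equal.
cos²φ₂ / cos²φ₁ = 6.7  ⇒  cos φ₁ = cos 24.8° / √6.7 = 0.9078/2.588 = 0.3507.
φ₁ = arccos(0.3507) ≈ 69.5°.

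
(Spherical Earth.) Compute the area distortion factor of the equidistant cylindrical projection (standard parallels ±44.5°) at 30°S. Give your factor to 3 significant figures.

In the equirectangular projection with standard parallel φ₀ = 44.5° (x = Rλ cos φ₀, y = Rφ), meridians are true-scale (h = 1) and the parallel scale is k = cos φ₀ / cos φ.
Areal scale = h·k = 1 × cos φ₀ / cos φ; at 30°, h = 1.000, k = 0.8236, so h·k = 0.8236.

0.824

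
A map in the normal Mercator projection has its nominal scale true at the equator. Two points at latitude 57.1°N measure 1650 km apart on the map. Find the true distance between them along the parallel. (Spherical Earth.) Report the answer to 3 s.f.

896 km

Mercator is conformal, so the point scale is isotropic: h = k = sec φ = 1/cos φ.
Along the parallel at 57.1°, map distances are exaggerated by k = sec 57.1° = 1.841.
True distance = 1650 / 1.841 = 1650 × cos 57.1° ≈ 896 km.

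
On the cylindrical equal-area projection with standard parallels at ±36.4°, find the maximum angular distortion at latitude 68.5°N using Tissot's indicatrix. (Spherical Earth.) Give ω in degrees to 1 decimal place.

82.1°

A cylindrical equal-area projection with standard parallel φ₀ has meridian scale h = cos φ / cos φ₀ and parallel scale k = cos φ₀ / cos φ (so areas are preserved, h·k = 1).
At 68.5°: h = 0.4553, k = 2.196; principal scales a = 2.196, b = 0.4553.
sin(ω/2) = (a − b)/(a + b) = 1.741/2.651 = 0.6565, so ω = 2 arcsin(0.6565) ≈ 82.1°.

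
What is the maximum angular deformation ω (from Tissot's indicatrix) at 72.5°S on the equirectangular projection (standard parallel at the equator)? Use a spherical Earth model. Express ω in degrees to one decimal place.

For the equirectangular projection with φ₀ = 0 (plate carrée), h = 1 along meridians and k = sec φ along parallels.
At 72.5°: h = 1.000, k = 3.326; principal scales a = 3.326, b = 1.000.
sin(ω/2) = (a − b)/(a + b) = 2.326/4.326 = 0.5376, so ω = 2 arcsin(0.5376) ≈ 65.0°.

65.0°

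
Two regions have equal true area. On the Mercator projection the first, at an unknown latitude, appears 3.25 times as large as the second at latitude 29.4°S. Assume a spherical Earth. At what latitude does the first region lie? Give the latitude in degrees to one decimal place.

Mercator areal scale is sec²φ, so apparent-area ratio = sec²φ₁ / sec²φ₂ = cos²φ₂ / cos²φ₁.
cos²φ₂ / cos²φ₁ = 3.25  ⇒  cos φ₁ = cos 29.4° / √3.25 = 0.8712/1.803 = 0.4833.
φ₁ = arccos(0.4833) ≈ 61.1°.

61.1°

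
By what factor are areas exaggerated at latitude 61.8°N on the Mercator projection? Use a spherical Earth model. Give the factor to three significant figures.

4.48

For Mercator, h = k = sec φ (a conformal cylindrical projection has a single point scale, 1/cos φ).
Areal scale = k² = sec²φ = 1/cos²(61.8°) = 1/0.4726² = 4.478.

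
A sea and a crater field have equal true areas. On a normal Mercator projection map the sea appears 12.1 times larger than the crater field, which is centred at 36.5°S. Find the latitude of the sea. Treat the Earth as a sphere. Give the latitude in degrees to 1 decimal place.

76.6°

On Mercator, (apparent₁)/(apparent₂) = sec²φ₁ / sec²φ₂ when true areas are equal.
cos²φ₂ / cos²φ₁ = 12.1  ⇒  cos φ₁ = cos 36.5° / √12.1 = 0.8039/3.479 = 0.2311.
φ₁ = arccos(0.2311) ≈ 76.6°.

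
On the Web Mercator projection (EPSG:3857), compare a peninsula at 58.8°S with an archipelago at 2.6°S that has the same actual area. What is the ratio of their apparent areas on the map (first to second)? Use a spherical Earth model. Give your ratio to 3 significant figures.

3.72

Mercator is conformal with k = sec φ, so areal scale = k² = sec²φ.
At 58.8°: sec²(58.8°) = 1/0.5180² = 3.726.
At 2.6°: sec²(2.6°) = 1/0.9990² = 1.002.
Ratio = 3.726/1.002 = cos²(2.6°)/cos²(58.8°) ≈ 3.72.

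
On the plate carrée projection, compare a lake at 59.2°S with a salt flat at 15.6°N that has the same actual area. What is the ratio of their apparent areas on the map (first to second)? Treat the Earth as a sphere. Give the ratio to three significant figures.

Plate carrée maps x = Rλ, y = Rφ. The meridian scale is h = 1 and the parallel scale is k = 1/cos φ = sec φ.
Areal scale at 59.2°: h·k = 1.000 × 1.953 = 1.953.
Areal scale at 15.6°: h·k = 1.000 × 1.038 = 1.038.
Ratio = 1.953/1.038 ≈ 1.88.

1.88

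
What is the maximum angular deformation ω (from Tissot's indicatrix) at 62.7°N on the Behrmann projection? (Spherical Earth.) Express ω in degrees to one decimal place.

The Behrmann projection is cylindrical equal-area with φ₀ = 30°. Cylindrical equal-area (φ₀ = 30°): h = cos φ / cos 30° along meridians, k = cos 30° / cos φ along parallels; h·k = 1.
At 62.7°: h = 0.5296, k = 1.888; principal scales a = 1.888, b = 0.5296.
sin(ω/2) = (a − b)/(a + b) = 1.359/2.418 = 0.5619, so ω = 2 arcsin(0.5619) ≈ 68.4°.

68.4°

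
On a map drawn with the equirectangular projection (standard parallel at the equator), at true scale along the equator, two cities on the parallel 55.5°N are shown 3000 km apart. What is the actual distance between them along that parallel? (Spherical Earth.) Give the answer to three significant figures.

1700 km

For the equirectangular projection with φ₀ = 0 (plate carrée), h = 1 along meridians and k = sec φ along parallels.
Along the parallel at 55.5°, map distances are exaggerated by k = sec 55.5° = 1.766.
True distance = 3000 / 1.766 = 3000 × cos 55.5° ≈ 1700 km.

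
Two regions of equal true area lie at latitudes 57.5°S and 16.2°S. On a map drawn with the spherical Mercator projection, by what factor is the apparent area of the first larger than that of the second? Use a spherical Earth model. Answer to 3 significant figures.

3.19

Mercator areal scale is sec²φ.
At 57.5°: sec²(57.5°) = 1/0.5373² = 3.464.
At 16.2°: sec²(16.2°) = 1/0.9603² = 1.084.
Ratio = 3.464/1.084 = cos²(16.2°)/cos²(57.5°) ≈ 3.19.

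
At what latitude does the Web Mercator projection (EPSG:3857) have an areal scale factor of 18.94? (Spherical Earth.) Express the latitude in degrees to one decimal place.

76.7°

Mercator areal scale is sec²φ.
sec²φ = 18.94  ⇒  cos²φ = 0.05280  ⇒  cos φ = 0.2298.
φ = arccos(0.2298) ≈ 76.7°.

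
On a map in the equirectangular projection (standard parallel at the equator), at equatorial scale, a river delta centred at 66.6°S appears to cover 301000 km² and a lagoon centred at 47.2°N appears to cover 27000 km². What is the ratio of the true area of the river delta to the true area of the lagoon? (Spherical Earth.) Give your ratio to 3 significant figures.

Plate carrée has h = 1 and k = sec φ, giving areal scale sec φ; true area = (apparent area) · cos φ.
True area of river delta: 301000 × cos(66.6°) = 301000 × 0.3971 = 119500 km².
True area of lagoon: 27000 × cos(47.2°) = 27000 × 0.6794 = 18340 km².
Ratio = 119500 / 18340 ≈ 6.52.

6.52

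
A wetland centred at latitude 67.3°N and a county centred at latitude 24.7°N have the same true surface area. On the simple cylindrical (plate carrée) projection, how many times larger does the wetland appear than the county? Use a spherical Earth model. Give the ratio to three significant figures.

Plate carrée maps x = Rλ, y = Rφ. The meridian scale is h = 1 and the parallel scale is k = 1/cos φ = sec φ.
Areal scale at 67.3°: h·k = 1.000 × 2.591 = 2.591.
Areal scale at 24.7°: h·k = 1.000 × 1.101 = 1.101.
Ratio = 2.591/1.101 ≈ 2.35.

2.35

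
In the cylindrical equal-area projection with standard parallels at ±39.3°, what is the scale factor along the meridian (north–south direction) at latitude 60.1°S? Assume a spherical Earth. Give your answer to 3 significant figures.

For cylindrical equal-area with standard parallel φ₀, h = cos φ / cos φ₀ and k = cos φ₀ / cos φ, so h·k = 1.
h = cos 60.1° / cos 39.3° = 0.4985/0.7738 = 0.6442.

0.644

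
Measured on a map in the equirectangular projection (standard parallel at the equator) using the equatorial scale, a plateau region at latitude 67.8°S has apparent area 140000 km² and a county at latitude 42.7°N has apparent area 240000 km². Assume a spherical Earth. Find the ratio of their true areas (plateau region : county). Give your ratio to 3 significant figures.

0.300

On the plate carrée, areal scale = h·k = 1 × sec φ, so true area = apparent × cos φ.
True area of plateau region: 140000 × cos(67.8°) = 140000 × 0.3778 = 52900 km².
True area of county: 240000 × cos(42.7°) = 240000 × 0.7349 = 176400 km².
Ratio = 52900 / 176400 ≈ 0.300.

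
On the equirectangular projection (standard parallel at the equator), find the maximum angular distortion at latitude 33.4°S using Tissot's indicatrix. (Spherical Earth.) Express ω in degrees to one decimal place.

For the equirectangular projection with φ₀ = 0 (plate carrée), h = 1 along meridians and k = sec φ along parallels.
At 33.4°: h = 1.000, k = 1.198; principal scales a = 1.198, b = 1.000.
sin(ω/2) = (a − b)/(a + b) = 0.1978/2.198 = 0.09001, so ω = 2 arcsin(0.09001) ≈ 10.3°.

10.3°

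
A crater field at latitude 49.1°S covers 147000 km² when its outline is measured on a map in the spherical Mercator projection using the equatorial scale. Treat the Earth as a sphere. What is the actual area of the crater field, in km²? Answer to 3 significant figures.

For Mercator, h = k = sec φ (a conformal cylindrical projection has a single point scale, 1/cos φ).
Areal scale = k² = sec²φ = 1/cos²(49.1°) = 1/0.6547² = 2.333.
True area = apparent / (areal scale) = 147000 / 2.333 ≈ 63000 km².

63000 km²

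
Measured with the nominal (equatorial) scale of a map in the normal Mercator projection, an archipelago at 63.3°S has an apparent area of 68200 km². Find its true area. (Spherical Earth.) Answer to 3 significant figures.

The Mercator projection is conformal; its linear scale factor is the same in every direction and equals sec φ = 1/cos φ.
Areal scale = k² = sec²φ = 1/cos²(63.3°) = 1/0.4493² = 4.953.
True area = apparent / (areal scale) = 68200 / 4.953 ≈ 13800 km².

13800 km²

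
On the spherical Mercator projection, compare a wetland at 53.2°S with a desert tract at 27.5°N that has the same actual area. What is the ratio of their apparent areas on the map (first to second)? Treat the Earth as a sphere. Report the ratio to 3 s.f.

2.19

On Mercator, area is exaggerated by sec²φ = 1/cos²φ.
At 53.2°: sec²(53.2°) = 1/0.5990² = 2.787.
At 27.5°: sec²(27.5°) = 1/0.8870² = 1.271.
Ratio = 2.787/1.271 = cos²(27.5°)/cos²(53.2°) ≈ 2.19.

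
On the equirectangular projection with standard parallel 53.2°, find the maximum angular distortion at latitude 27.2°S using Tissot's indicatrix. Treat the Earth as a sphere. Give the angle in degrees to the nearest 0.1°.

22.5°

With standard parallel φ₀ = 53.2°, the equirectangular projection gives x = Rλ cos φ₀, y = Rφ, so h = 1 and k = cos 53.2° / cos φ.
At 27.2°: h = 1.000, k = 0.6735; principal scales a = 1.000, b = 0.6735.
sin(ω/2) = (a − b)/(a + b) = 0.3265/1.674 = 0.1951, so ω = 2 arcsin(0.1951) ≈ 22.5°.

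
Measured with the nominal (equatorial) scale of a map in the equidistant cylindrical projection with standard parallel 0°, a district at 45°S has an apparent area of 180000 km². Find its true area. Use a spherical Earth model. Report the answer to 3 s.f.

127000 km²

Plate carrée maps x = Rλ, y = Rφ. The meridian scale is h = 1 and the parallel scale is k = 1/cos φ = sec φ.
Areal scale = h·k = 1 × sec φ; at 45°, h = 1.000, k = 1.414, so h·k = 1.414.
True area = apparent / (areal scale) = 180000 / 1.414 ≈ 127000 km².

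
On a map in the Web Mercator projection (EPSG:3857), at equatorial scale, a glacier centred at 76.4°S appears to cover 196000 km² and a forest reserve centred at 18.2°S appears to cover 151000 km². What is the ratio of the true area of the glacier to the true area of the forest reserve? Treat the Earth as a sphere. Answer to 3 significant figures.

Mercator's areal exaggeration is sec²φ; hence true area = (apparent area) · cos²φ.
True area of glacier: 196000 × cos²(76.4°) = 196000 × 0.05529 = 10840 km².
True area of forest reserve: 151000 × cos²(18.2°) = 151000 × 0.9024 = 136300 km².
Ratio = 10840 / 136300 ≈ 0.0795.

0.0795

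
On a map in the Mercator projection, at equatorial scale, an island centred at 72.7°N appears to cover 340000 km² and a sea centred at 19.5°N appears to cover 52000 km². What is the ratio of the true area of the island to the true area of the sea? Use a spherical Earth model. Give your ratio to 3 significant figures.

0.651

Since Mercator area scale is 1/cos²φ, the true area equals the apparent area multiplied by cos²φ.
True area of island: 340000 × cos²(72.7°) = 340000 × 0.08843 = 30070 km².
True area of sea: 52000 × cos²(19.5°) = 52000 × 0.8886 = 46210 km².
Ratio = 30070 / 46210 ≈ 0.651.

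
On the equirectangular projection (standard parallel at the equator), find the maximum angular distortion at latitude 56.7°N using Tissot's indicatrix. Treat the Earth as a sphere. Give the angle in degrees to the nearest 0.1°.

Plate carrée maps x = Rλ, y = Rφ. The meridian scale is h = 1 and the parallel scale is k = 1/cos φ = sec φ.
At 56.7°: h = 1.000, k = 1.821; principal scales a = 1.821, b = 1.000.
sin(ω/2) = (a − b)/(a + b) = 0.8214/2.821 = 0.2911, so ω = 2 arcsin(0.2911) ≈ 33.9°.

33.9°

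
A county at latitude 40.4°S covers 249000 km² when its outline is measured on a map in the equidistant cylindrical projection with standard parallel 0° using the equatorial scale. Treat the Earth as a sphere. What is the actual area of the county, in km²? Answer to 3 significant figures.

190000 km²

In the plate carrée (x = Rλ, y = Rφ), meridians are true-scale (h = 1) and parallels are stretched by k = sec φ.
Areal scale = h·k = 1 × sec φ; at 40.4°, h = 1.000, k = 1.313, so h·k = 1.313.
True area = apparent / (areal scale) = 249000 / 1.313 ≈ 190000 km².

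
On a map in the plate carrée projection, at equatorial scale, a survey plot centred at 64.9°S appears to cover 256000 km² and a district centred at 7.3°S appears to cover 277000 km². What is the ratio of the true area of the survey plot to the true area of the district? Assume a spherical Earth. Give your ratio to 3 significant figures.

On the plate carrée, areal scale = h·k = 1 × sec φ, so true area = apparent × cos φ.
True area of survey plot: 256000 × cos(64.9°) = 256000 × 0.4242 = 108600 km².
True area of district: 277000 × cos(7.3°) = 277000 × 0.9919 = 274800 km².
Ratio = 108600 / 274800 ≈ 0.395.

0.395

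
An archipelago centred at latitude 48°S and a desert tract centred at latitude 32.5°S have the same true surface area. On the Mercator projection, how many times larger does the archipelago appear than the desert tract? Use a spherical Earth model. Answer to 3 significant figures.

Mercator is conformal with k = sec φ, so areal scale = k² = sec²φ.
At 48°: sec²(48°) = 1/0.6691² = 2.233.
At 32.5°: sec²(32.5°) = 1/0.8434² = 1.406.
Ratio = 2.233/1.406 = cos²(32.5°)/cos²(48°) ≈ 1.59.

1.59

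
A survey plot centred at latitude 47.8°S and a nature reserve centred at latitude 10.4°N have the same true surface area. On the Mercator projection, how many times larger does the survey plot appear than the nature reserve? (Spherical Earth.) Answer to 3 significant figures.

Mercator is conformal with k = sec φ, so areal scale = k² = sec²φ.
At 47.8°: sec²(47.8°) = 1/0.6717² = 2.216.
At 10.4°: sec²(10.4°) = 1/0.9836² = 1.034.
Ratio = 2.216/1.034 = cos²(10.4°)/cos²(47.8°) ≈ 2.14.

2.14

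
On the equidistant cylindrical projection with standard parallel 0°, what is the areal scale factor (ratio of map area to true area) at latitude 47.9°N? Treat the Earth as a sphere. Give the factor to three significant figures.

1.49

For the equirectangular projection with φ₀ = 0 (plate carrée), h = 1 along meridians and k = sec φ along parallels.
Areal scale = h·k = 1 × sec φ; at 47.9°, h = 1.000, k = 1.492, so h·k = 1.492.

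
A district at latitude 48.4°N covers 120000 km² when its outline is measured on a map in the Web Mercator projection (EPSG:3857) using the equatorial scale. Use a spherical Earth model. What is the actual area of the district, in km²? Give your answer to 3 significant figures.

Mercator is conformal, so the point scale is isotropic: h = k = sec φ = 1/cos φ.
Areal scale = k² = sec²φ = 1/cos²(48.4°) = 1/0.6639² = 2.269.
True area = apparent / (areal scale) = 120000 / 2.269 ≈ 52900 km².

52900 km²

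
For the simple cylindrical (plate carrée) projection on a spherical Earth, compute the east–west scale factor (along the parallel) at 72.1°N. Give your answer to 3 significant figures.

3.25

In the plate carrée (x = Rλ, y = Rφ), meridians are true-scale (h = 1) and parallels are stretched by k = sec φ.
k = 1/cos 72.1° = 1/0.3074 = 3.254.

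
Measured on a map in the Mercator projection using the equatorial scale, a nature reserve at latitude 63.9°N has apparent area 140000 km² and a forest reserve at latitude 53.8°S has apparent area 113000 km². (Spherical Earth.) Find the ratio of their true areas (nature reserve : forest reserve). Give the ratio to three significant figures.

0.687

Mercator's areal exaggeration is sec²φ; hence true area = (apparent area) · cos²φ.
True area of nature reserve: 140000 × cos²(63.9°) = 140000 × 0.1935 = 27100 km².
True area of forest reserve: 113000 × cos²(53.8°) = 113000 × 0.3488 = 39420 km².
Ratio = 27100 / 39420 ≈ 0.687.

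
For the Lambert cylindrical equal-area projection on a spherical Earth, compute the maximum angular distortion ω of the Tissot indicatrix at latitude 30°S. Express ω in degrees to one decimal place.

16.4°

The Lambert cylindrical equal-area projection is the cylindrical equal-area projection with its standard parallel at the equator (φ₀ = 0). For cylindrical equal-area with standard parallel φ₀, h = cos φ / cos φ₀ and k = cos φ₀ / cos φ, so h·k = 1.
At 30°: h = 0.8660, k = 1.155; principal scales a = 1.155, b = 0.8660.
sin(ω/2) = (a − b)/(a + b) = 0.2887/2.021 = 0.1429, so ω = 2 arcsin(0.1429) ≈ 16.4°.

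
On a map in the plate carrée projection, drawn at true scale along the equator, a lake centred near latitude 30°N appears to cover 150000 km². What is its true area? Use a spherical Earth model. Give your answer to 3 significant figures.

Plate carrée maps x = Rλ, y = Rφ. The meridian scale is h = 1 and the parallel scale is k = 1/cos φ = sec φ.
Areal scale = h·k = 1 × sec φ; at 30°, h = 1.000, k = 1.155, so h·k = 1.155.
True area = apparent / (areal scale) = 150000 / 1.155 ≈ 130000 km².

130000 km²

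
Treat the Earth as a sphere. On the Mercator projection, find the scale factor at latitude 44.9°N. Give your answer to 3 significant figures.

Mercator is conformal, so the point scale is isotropic: h = k = sec φ = 1/cos φ.
k = 1/cos 44.9° = 1/0.7083 = 1.412.

1.41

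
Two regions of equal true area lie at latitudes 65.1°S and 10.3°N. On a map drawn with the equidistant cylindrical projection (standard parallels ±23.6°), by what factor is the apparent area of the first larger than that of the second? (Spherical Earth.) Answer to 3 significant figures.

With standard parallel φ₀ = 23.6°, the equirectangular projection gives x = Rλ cos φ₀, y = Rφ, so h = 1 and k = cos 23.6° / cos φ.
Areal scale at 65.1°: h·k = 1.000 × 2.176 = 2.176.
Areal scale at 10.3°: h·k = 1.000 × 0.9314 = 0.9314.
Ratio = 2.176/0.9314 ≈ 2.34.

2.34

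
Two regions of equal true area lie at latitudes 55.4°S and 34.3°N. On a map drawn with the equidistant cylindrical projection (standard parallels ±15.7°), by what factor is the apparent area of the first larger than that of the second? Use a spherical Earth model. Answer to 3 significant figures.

1.45

With standard parallel φ₀ = 15.7°, the equirectangular projection gives x = Rλ cos φ₀, y = Rφ, so h = 1 and k = cos 15.7° / cos φ.
Areal scale at 55.4°: h·k = 1.000 × 1.695 = 1.695.
Areal scale at 34.3°: h·k = 1.000 × 1.165 = 1.165.
Ratio = 1.695/1.165 ≈ 1.45.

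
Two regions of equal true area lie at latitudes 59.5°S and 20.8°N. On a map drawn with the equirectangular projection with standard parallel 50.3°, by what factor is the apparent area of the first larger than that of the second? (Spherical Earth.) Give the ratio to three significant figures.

1.84

With standard parallel φ₀ = 50.3°, the equirectangular projection gives x = Rλ cos φ₀, y = Rφ, so h = 1 and k = cos 50.3° / cos φ.
Areal scale at 59.5°: h·k = 1.000 × 1.259 = 1.259.
Areal scale at 20.8°: h·k = 1.000 × 0.6833 = 0.6833.
Ratio = 1.259/0.6833 ≈ 1.84.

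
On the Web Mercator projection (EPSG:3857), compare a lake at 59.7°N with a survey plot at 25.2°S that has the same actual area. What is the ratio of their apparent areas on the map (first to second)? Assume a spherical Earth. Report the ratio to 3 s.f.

3.22

Mercator is conformal with k = sec φ, so areal scale = k² = sec²φ.
At 59.7°: sec²(59.7°) = 1/0.5045² = 3.929.
At 25.2°: sec²(25.2°) = 1/0.9048² = 1.221.
Ratio = 3.929/1.221 = cos²(25.2°)/cos²(59.7°) ≈ 3.22.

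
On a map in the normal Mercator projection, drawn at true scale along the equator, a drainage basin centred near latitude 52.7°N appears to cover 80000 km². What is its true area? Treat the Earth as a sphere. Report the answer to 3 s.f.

29400 km²

The Mercator projection is conformal; its linear scale factor is the same in every direction and equals sec φ = 1/cos φ.
Areal scale = k² = sec²φ = 1/cos²(52.7°) = 1/0.6060² = 2.723.
True area = apparent / (areal scale) = 80000 / 2.723 ≈ 29400 km².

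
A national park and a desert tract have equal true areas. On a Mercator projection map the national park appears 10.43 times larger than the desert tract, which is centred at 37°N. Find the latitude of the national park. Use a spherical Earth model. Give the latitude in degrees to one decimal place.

75.7°

For equal true areas on Mercator, apparent areas scale as sec²φ, so the ratio is cos²φ₂ / cos²φ₁.
cos²φ₂ / cos²φ₁ = 10.43  ⇒  cos φ₁ = cos 37° / √10.43 = 0.7986/3.230 = 0.2473.
φ₁ = arccos(0.2473) ≈ 75.7°.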